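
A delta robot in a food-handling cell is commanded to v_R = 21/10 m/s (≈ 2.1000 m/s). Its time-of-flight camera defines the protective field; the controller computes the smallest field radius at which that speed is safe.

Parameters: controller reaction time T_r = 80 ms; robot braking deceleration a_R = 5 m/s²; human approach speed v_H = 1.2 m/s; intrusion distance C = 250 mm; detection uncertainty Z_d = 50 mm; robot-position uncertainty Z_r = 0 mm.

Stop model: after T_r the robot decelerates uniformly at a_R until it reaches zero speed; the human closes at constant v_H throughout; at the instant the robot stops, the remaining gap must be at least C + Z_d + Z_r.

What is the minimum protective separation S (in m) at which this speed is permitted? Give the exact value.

T_s = v_R/a_R = (21/10)/5 = 0.4200 s
robot covers v_R·T_r = 2.1000·0.0800 = 0.1680 m before braking
robot under decel: 2.1000²/(2·5.0000) = 0.4410 m
human closes 1.2000·0.5000 = 0.6000 m
margins: 0.2500+0.0500+0.0000 = 0.3000 m
S_min ≈ 0.1680+0.4410+0.6000+0.3000  ⇒  S_min = 1509/1000 m

S_min = 1509/1000 m = 1.5090 m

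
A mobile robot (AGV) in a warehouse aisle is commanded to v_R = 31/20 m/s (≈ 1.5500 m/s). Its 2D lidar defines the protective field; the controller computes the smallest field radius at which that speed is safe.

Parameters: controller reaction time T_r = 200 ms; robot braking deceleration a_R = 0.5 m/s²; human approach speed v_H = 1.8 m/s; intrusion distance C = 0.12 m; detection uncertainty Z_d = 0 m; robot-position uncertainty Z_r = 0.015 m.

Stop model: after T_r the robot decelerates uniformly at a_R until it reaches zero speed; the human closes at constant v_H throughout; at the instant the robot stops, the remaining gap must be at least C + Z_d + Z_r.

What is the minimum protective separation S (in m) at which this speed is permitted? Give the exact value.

braking lasts T_s = (31/20)/(1/2) = 3.1000 s
robot covers v_R·T_r = 1.5500·0.2000 = 0.3100 m before braking
robot under decel: 1.5500²/(2·0.5000) = 2.4025 m
human closes 1.8000·3.3000 = 5.9400 m
residual clearance needed = 0.1200+0.0000+0.0150 = 0.1350 m
S_min ≈ 0.3100+2.4025+5.9400+0.1350  ⇒  S_min = 703/80 m

S_min = 703/80 m = 8.7875 m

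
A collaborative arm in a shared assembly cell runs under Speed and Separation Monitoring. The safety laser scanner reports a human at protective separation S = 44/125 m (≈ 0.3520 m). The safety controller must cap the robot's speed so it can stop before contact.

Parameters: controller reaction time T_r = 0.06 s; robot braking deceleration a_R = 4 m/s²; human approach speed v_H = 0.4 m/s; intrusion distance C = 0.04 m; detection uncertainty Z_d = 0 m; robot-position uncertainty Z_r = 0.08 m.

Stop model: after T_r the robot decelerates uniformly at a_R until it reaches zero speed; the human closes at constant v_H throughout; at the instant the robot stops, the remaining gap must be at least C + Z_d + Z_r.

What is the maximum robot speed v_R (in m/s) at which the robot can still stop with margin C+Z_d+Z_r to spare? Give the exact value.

collect terms ⇒ (1/8)·v_R² + (4/25)·v_R + (-26/125) = 0
  disc = (4/25)² − 4·(1/8)·(-26/125) = 81/625 ; √disc = 9/25
  v_R = (−(4/25) + 9/25) / (2·(1/8)) = 4/5 m/s
check:
stop time T_s = (4/5)/4 = 0.2000 s
robot covers v_R·T_r = 0.8000·0.0600 = 0.0480 m before braking
robot covers 0.8000·0.2000 − ½·4.0000·0.2000² = 0.0800 m while stopping
person approaches 0.4000·(0.0600+0.2000) = 0.1040 m
margins: 0.0400+0.0000+0.0800 = 0.1200 m
sum ≈ 0.0480+0.0800+0.1040+0.1200 ≈ 0.3520 m = S ✓

v_R_max = 4/5 m/s = 0.8000 m/s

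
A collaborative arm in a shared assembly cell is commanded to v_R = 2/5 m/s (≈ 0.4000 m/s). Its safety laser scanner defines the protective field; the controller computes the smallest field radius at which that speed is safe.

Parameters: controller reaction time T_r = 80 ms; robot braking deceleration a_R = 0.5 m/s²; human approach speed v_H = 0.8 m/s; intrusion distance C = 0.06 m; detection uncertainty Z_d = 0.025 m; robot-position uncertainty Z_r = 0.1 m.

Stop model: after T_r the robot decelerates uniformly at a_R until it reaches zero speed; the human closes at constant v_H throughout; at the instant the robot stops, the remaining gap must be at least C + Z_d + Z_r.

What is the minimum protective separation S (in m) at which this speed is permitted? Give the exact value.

S_min = 1081/1000 m = 1.0810 m

T_s = v_R/a_R = (2/5)/(1/2) = 0.8000 s
robot in T_r: 0.4000·0.0800 = 0.0320 m
braking distance = 0.4000²/(2·0.5000) = 0.1600 m
human closes 0.8000·0.8800 = 0.7040 m
C+Z_d+Z_r = 0.0600+0.0250+0.1000 = 0.1850 m
S_min ≈ 0.0320+0.1600+0.7040+0.1850  ⇒  S_min = 1081/1000 m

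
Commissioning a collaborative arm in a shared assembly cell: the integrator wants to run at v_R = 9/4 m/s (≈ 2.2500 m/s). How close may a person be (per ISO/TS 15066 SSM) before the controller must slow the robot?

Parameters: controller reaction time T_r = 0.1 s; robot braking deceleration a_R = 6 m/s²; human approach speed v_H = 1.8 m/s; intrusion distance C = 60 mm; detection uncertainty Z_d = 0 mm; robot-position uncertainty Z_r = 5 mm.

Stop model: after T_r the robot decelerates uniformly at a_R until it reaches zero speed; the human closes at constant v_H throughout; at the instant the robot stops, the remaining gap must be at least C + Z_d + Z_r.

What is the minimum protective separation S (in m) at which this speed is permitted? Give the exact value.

S_min = 2507/1600 m = 1.5669 m

stop time T_s = (9/4)/6 = 0.3750 s
robot in T_r: 2.2500·0.1000 = 0.2250 m
braking distance = 2.2500²/(2·6.0000) = 0.4219 m
human closes 1.8000·0.4750 = 0.8550 m
C+Z_d+Z_r = 0.0600+0.0000+0.0050 = 0.0650 m
S_min ≈ 0.2250+0.4219+0.8550+0.0650  ⇒  S_min = 2507/1600 m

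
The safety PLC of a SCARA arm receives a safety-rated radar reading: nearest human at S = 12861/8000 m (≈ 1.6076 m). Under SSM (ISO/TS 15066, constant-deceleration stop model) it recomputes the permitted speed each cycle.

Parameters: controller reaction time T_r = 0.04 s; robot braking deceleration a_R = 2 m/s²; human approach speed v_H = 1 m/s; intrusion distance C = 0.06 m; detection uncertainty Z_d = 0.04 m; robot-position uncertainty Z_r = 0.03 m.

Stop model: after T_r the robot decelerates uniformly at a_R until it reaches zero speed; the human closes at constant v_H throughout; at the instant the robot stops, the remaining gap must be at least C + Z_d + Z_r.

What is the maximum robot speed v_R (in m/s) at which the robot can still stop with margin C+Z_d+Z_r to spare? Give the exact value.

v_R_max = 31/20 m/s = 1.5500 m/s

quadratic (1/4)·v² + (27/50)·v + (-11501/8000) = 0
  disc = (27/50)² − 4·(1/4)·(-11501/8000) = 69169/40000 ; √disc = 263/200
  v_R = (−(27/50) + 263/200) / (2·(1/4)) = 31/20 m/s
check:
T_s = v_R/a_R = (31/20)/2 = 0.7750 s
robot covers v_R·T_r = 1.5500·0.0400 = 0.0620 m before braking
robot under decel: 1.5500²/(2·2.0000) = 0.6006 m
person approaches 1.0000·(0.0400+0.7750) = 0.8150 m
margins: 0.0600+0.0400+0.0300 = 0.1300 m
sum ≈ 0.0620+0.6006+0.8150+0.1300 ≈ 1.6076 m = S ✓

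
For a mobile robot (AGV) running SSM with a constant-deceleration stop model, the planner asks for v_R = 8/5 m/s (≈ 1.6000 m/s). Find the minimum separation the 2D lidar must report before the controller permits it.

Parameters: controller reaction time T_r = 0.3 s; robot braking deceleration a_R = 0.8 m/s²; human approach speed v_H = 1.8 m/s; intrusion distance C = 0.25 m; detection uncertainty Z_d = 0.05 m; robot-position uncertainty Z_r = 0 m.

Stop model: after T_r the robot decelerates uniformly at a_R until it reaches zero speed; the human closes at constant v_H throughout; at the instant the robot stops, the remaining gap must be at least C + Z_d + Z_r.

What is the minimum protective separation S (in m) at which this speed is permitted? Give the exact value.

S_min = 163/25 m = 6.5200 m

braking lasts T_s = (8/5)/(4/5) = 2.0000 s
robot covers v_R·T_r = 1.6000·0.3000 = 0.4800 m before braking
robot under decel: 1.6000²/(2·0.8000) = 1.6000 m
human closes 1.8000·2.3000 = 4.1400 m
residual clearance needed = 0.2500+0.0500+0.0000 = 0.3000 m
S_min ≈ 0.4800+1.6000+4.1400+0.3000  ⇒  S_min = 163/25 m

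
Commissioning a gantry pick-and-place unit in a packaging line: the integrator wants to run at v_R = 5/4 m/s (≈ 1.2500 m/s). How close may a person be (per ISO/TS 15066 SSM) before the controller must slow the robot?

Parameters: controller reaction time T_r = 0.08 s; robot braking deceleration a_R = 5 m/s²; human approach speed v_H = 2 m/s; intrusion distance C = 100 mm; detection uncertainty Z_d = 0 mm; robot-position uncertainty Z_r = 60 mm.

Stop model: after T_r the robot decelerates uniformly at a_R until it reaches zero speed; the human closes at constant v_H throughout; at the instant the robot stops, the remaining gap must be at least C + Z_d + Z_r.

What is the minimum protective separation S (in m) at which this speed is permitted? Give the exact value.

S_min = 861/800 m = 1.0762 m

T_s = v_R/a_R = (5/4)/5 = 0.2500 s
reaction-phase robot travel = 1.2500·0.0800 = 0.1000 m
robot under decel: 1.2500²/(2·5.0000) = 0.1562 m
person approaches 2.0000·(0.0800+0.2500) = 0.6600 m
residual clearance needed = 0.1000+0.0000+0.0600 = 0.1600 m
S_min ≈ 0.1000+0.1562+0.6600+0.1600  ⇒  S_min = 861/800 m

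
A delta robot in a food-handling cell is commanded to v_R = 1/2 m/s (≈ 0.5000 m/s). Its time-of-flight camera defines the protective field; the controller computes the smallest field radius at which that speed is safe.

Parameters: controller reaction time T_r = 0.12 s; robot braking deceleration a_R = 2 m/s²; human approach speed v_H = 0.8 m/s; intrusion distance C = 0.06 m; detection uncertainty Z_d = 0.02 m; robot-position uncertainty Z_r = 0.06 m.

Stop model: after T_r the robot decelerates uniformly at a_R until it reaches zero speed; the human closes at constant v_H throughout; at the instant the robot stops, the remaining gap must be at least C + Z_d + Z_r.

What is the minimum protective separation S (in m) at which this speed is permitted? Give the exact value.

T_s = v_R/a_R = (1/2)/2 = 0.2500 s
robot covers v_R·T_r = 0.5000·0.1200 = 0.0600 m before braking
braking distance = 0.5000²/(2·2.0000) = 0.0625 m
person approaches 0.8000·(0.1200+0.2500) = 0.2960 m
residual clearance needed = 0.0600+0.0200+0.0600 = 0.1400 m
S_min ≈ 0.0600+0.0625+0.2960+0.1400  ⇒  S_min = 1117/2000 m

S_min = 1117/2000 m = 0.5585 m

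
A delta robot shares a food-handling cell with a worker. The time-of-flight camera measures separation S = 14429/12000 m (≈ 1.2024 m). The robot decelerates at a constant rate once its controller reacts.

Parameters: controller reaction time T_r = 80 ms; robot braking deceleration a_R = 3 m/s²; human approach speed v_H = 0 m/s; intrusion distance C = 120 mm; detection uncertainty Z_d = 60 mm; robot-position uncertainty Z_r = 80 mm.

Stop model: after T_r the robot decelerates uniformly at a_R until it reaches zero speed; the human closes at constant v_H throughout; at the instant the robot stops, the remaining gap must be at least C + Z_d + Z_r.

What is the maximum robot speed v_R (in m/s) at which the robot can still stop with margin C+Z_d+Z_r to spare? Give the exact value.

v_R_max = 43/20 m/s = 2.1500 m/s

quadratic (1/6)·v² + (2/25)·v + (-11309/12000) = 0
  disc = (2/25)² − 4·(1/6)·(-11309/12000) = 57121/90000 ; √disc = 239/300
  v_R = (−(2/25) + 239/300) / (2·(1/6)) = 43/20 m/s
check:
braking lasts T_s = (43/20)/3 = 0.7167 s
robot in T_r: 2.1500·0.0800 = 0.1720 m
robot under decel: 2.1500²/(2·3.0000) = 0.7704 m
human closes 0.0000·0.7967 = 0.0000 m
C+Z_d+Z_r = 0.1200+0.0600+0.0800 = 0.2600 m
sum ≈ 0.1720+0.7704+0.0000+0.2600 ≈ 1.2024 m = S ✓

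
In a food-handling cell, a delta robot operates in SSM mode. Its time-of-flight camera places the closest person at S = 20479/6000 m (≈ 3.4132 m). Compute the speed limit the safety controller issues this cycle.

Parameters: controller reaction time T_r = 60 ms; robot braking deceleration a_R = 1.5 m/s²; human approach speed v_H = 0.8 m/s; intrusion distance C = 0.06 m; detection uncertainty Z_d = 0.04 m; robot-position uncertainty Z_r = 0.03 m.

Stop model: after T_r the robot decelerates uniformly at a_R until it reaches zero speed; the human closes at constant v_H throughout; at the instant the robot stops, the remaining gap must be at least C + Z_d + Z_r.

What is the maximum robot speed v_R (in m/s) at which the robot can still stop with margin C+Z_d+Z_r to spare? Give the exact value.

quadratic (1/3)·v² + (89/150)·v + (-19411/6000) = 0
  disc = (89/150)² − 4·(1/3)·(-19411/6000) = 2916/625 ; √disc = 54/25
  v_R = (−(89/150) + 54/25) / (2·(1/3)) = 47/20 m/s
check:
braking lasts T_s = (47/20)/(3/2) = 1.5667 s
robot covers v_R·T_r = 2.3500·0.0600 = 0.1410 m before braking
robot under decel: 2.3500²/(2·1.5000) = 1.8408 m
person approaches 0.8000·(0.0600+1.5667) = 1.3013 m
margins: 0.0600+0.0400+0.0300 = 0.1300 m
sum ≈ 0.1410+1.8408+1.3013+0.1300 ≈ 3.4132 m = S ✓

v_R_max = 47/20 m/s = 2.3500 m/s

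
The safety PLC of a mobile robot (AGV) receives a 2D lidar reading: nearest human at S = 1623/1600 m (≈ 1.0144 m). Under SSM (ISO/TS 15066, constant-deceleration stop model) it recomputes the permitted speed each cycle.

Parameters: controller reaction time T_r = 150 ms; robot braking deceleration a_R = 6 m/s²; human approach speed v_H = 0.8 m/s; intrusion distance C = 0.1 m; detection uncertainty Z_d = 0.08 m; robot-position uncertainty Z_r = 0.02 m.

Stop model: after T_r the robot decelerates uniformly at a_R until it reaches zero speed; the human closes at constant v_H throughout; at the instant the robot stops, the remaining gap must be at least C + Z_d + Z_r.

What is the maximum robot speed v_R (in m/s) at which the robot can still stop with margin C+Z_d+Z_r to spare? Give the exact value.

collect terms ⇒ (1/12)·v_R² + (17/60)·v_R + (-1111/1600) = 0
  disc = (17/60)² − 4·(1/12)·(-1111/1600) = 4489/14400 ; √disc = 67/120
  v_R = (−(17/60) + 67/120) / (2·(1/12)) = 33/20 m/s
check:
T_s = v_R/a_R = (33/20)/6 = 0.2750 s
robot covers v_R·T_r = 1.6500·0.1500 = 0.2475 m before braking
braking distance = 1.6500²/(2·6.0000) = 0.2269 m
human over T_r+T_s: 0.8000·(0.1500+0.2750) = 0.3400 m
C+Z_d+Z_r = 0.1000+0.0800+0.0200 = 0.2000 m
sum ≈ 0.2475+0.2269+0.3400+0.2000 ≈ 1.0144 m = S ✓

v_R_max = 33/20 m/s = 1.6500 m/s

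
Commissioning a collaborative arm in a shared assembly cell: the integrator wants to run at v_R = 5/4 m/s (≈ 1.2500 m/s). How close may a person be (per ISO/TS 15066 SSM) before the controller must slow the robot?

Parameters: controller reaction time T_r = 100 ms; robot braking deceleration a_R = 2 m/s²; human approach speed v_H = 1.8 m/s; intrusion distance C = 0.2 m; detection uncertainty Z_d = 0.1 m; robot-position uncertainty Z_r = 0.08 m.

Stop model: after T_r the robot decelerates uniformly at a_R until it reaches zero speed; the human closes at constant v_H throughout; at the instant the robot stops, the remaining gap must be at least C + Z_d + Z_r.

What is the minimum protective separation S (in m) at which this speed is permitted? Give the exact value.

S_min = 3521/1600 m = 2.2006 m

T_s = v_R/a_R = (5/4)/2 = 0.6250 s
robot covers v_R·T_r = 1.2500·0.1000 = 0.1250 m before braking
braking distance = 1.2500²/(2·2.0000) = 0.3906 m
person approaches 1.8000·(0.1000+0.6250) = 1.3050 m
C+Z_d+Z_r = 0.2000+0.1000+0.0800 = 0.3800 m
S_min ≈ 0.1250+0.3906+1.3050+0.3800  ⇒  S_min = 3521/1600 m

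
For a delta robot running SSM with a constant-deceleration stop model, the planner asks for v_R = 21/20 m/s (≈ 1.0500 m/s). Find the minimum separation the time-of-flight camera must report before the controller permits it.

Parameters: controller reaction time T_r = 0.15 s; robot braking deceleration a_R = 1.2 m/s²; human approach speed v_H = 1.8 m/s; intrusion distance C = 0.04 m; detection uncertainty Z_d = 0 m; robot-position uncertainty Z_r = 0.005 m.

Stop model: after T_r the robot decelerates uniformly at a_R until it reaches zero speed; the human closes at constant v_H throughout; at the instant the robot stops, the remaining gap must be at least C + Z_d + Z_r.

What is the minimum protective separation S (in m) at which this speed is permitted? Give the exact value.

stop time T_s = (21/20)/(6/5) = 0.8750 s
robot in T_r: 1.0500·0.1500 = 0.1575 m
robot under decel: 1.0500²/(2·1.2000) = 0.4594 m
person approaches 1.8000·(0.1500+0.8750) = 1.8450 m
C+Z_d+Z_r = 0.0400+0.0000+0.0050 = 0.0450 m
S_min ≈ 0.1575+0.4594+1.8450+0.0450  ⇒  S_min = 4011/1600 m

S_min = 4011/1600 m = 2.5069 m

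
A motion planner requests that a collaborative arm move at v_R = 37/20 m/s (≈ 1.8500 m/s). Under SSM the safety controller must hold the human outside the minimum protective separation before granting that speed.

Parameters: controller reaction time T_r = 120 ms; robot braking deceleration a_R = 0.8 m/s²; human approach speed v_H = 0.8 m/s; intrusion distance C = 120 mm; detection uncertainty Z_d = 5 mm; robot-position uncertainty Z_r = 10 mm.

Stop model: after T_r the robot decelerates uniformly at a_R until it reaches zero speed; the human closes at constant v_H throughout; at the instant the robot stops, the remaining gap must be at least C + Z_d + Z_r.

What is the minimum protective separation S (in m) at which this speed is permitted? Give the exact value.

S_min = 71073/16000 m = 4.4421 m

braking lasts T_s = (37/20)/(4/5) = 2.3125 s
robot covers v_R·T_r = 1.8500·0.1200 = 0.2220 m before braking
braking distance = 1.8500²/(2·0.8000) = 2.1391 m
human closes 0.8000·2.4325 = 1.9460 m
margins: 0.1200+0.0050+0.0100 = 0.1350 m
S_min ≈ 0.2220+2.1391+1.9460+0.1350  ⇒  S_min = 71073/16000 m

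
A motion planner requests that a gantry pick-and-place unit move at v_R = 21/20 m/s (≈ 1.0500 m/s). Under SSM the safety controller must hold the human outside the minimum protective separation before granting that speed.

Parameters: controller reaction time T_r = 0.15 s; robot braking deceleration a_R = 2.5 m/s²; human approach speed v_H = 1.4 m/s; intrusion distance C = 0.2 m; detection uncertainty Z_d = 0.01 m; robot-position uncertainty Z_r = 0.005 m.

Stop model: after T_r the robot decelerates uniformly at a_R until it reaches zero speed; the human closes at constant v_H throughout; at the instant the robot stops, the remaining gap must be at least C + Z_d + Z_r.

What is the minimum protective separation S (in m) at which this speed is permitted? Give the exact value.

S_min = 1391/1000 m = 1.3910 m

T_s = v_R/a_R = (21/20)/(5/2) = 0.4200 s
reaction-phase robot travel = 1.0500·0.1500 = 0.1575 m
robot under decel: 1.0500²/(2·2.5000) = 0.2205 m
human over T_r+T_s: 1.4000·(0.1500+0.4200) = 0.7980 m
C+Z_d+Z_r = 0.2000+0.0100+0.0050 = 0.2150 m
S_min ≈ 0.1575+0.2205+0.7980+0.2150  ⇒  S_min = 1391/1000 m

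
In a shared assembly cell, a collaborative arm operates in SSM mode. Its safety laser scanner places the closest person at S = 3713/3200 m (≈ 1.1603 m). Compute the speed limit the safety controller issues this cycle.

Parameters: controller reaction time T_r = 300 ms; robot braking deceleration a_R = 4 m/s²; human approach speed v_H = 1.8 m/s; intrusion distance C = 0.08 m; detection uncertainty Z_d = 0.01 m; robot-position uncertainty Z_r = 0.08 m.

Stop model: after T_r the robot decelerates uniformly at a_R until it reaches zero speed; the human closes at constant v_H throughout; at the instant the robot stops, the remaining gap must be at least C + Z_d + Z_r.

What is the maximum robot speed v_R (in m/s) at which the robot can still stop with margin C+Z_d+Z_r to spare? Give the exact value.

collect terms ⇒ (1/8)·v_R² + (3/4)·v_R + (-1441/3200) = 0
  disc = (3/4)² − 4·(1/8)·(-1441/3200) = 5041/6400 ; √disc = 71/80
  v_R = (−(3/4) + 71/80) / (2·(1/8)) = 11/20 m/s
check:
braking lasts T_s = (11/20)/4 = 0.1375 s
robot covers v_R·T_r = 0.5500·0.3000 = 0.1650 m before braking
robot under decel: 0.5500²/(2·4.0000) = 0.0378 m
human closes 1.8000·0.4375 = 0.7875 m
C+Z_d+Z_r = 0.0800+0.0100+0.0800 = 0.1700 m
sum ≈ 0.1650+0.0378+0.7875+0.1700 ≈ 1.1603 m = S ✓

v_R_max = 11/20 m/s = 0.5500 m/s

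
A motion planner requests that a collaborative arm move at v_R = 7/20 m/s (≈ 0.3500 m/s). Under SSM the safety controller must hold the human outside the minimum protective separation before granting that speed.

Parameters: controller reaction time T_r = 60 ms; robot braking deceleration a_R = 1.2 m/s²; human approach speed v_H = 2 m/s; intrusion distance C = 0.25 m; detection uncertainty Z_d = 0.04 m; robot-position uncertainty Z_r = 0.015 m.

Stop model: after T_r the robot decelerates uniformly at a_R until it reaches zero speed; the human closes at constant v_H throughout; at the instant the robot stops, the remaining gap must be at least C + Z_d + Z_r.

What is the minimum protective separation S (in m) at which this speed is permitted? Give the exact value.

stop time T_s = (7/20)/(6/5) = 0.2917 s
robot covers v_R·T_r = 0.3500·0.0600 = 0.0210 m before braking
robot under decel: 0.3500²/(2·1.2000) = 0.0510 m
human over T_r+T_s: 2.0000·(0.0600+0.2917) = 0.7033 m
residual clearance needed = 0.2500+0.0400+0.0150 = 0.3050 m
S_min ≈ 0.0210+0.0510+0.7033+0.3050  ⇒  S_min = 8643/8000 m

S_min = 8643/8000 m = 1.0804 m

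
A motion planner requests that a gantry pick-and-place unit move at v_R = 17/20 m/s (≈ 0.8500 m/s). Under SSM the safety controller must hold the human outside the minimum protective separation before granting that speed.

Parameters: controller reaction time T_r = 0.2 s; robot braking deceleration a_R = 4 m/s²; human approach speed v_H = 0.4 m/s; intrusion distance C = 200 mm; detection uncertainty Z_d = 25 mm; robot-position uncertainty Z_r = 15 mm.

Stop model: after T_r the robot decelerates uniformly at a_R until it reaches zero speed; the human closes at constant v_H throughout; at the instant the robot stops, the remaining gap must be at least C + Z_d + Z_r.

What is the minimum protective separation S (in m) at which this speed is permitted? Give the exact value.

stop time T_s = (17/20)/4 = 0.2125 s
robot in T_r: 0.8500·0.2000 = 0.1700 m
braking distance = 0.8500²/(2·4.0000) = 0.0903 m
person approaches 0.4000·(0.2000+0.2125) = 0.1650 m
residual clearance needed = 0.2000+0.0250+0.0150 = 0.2400 m
S_min ≈ 0.1700+0.0903+0.1650+0.2400  ⇒  S_min = 2129/3200 m

S_min = 2129/3200 m = 0.6653 m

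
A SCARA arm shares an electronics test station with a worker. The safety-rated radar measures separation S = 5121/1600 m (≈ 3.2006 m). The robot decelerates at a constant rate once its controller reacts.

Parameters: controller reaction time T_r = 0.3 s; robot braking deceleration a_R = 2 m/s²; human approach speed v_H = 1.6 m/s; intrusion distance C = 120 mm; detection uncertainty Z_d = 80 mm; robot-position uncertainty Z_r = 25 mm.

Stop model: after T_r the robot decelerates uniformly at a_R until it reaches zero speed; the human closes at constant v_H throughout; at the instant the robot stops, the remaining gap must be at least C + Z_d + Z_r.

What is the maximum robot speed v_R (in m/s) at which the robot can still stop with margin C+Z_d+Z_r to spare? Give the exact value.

v_R_max = 33/20 m/s = 1.6500 m/s

collect terms ⇒ (1/4)·v_R² + (11/10)·v_R + (-3993/1600) = 0
  disc = (11/10)² − 4·(1/4)·(-3993/1600) = 5929/1600 ; √disc = 77/40
  v_R = (−(11/10) + 77/40) / (2·(1/4)) = 33/20 m/s
check:
T_s = v_R/a_R = (33/20)/2 = 0.8250 s
robot covers v_R·T_r = 1.6500·0.3000 = 0.4950 m before braking
robot covers 1.6500·0.8250 − ½·2.0000·0.8250² = 0.6806 m while stopping
person approaches 1.6000·(0.3000+0.8250) = 1.8000 m
margins: 0.1200+0.0800+0.0250 = 0.2250 m
sum ≈ 0.4950+0.6806+1.8000+0.2250 ≈ 3.2006 m = S ✓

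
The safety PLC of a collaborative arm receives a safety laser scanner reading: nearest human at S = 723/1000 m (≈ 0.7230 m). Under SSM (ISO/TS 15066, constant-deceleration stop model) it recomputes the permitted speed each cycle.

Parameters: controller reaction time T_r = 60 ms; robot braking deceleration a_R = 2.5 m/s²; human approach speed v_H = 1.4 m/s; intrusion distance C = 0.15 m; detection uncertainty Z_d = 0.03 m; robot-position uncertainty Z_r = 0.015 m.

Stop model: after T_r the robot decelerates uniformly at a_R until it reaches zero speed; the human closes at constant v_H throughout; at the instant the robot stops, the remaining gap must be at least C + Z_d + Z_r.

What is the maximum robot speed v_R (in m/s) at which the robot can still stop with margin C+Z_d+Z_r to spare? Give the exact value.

v_R_max = 3/5 m/s = 0.6000 m/s

collect terms ⇒ (1/5)·v_R² + (31/50)·v_R + (-111/250) = 0
  disc = (31/50)² − 4·(1/5)·(-111/250) = 1849/2500 ; √disc = 43/50
  v_R = (−(31/50) + 43/50) / (2·(1/5)) = 3/5 m/s
check:
braking lasts T_s = (3/5)/(5/2) = 0.2400 s
reaction-phase robot travel = 0.6000·0.0600 = 0.0360 m
braking distance = 0.6000²/(2·2.5000) = 0.0720 m
human over T_r+T_s: 1.4000·(0.0600+0.2400) = 0.4200 m
margins: 0.1500+0.0300+0.0150 = 0.1950 m
sum ≈ 0.0360+0.0720+0.4200+0.1950 ≈ 0.7230 m = S ✓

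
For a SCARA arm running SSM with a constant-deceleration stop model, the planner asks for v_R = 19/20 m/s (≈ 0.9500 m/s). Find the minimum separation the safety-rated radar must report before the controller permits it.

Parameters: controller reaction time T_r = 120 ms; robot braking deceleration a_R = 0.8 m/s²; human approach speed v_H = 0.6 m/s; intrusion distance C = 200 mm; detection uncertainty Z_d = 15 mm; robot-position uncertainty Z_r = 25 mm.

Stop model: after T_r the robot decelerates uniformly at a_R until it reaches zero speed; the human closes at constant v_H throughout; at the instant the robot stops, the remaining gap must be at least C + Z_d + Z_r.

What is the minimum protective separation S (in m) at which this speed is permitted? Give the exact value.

T_s = v_R/a_R = (19/20)/(4/5) = 1.1875 s
robot in T_r: 0.9500·0.1200 = 0.1140 m
robot covers 0.9500·1.1875 − ½·0.8000·1.1875² = 0.5641 m while stopping
human closes 0.6000·1.3075 = 0.7845 m
C+Z_d+Z_r = 0.2000+0.0150+0.0250 = 0.2400 m
S_min ≈ 0.1140+0.5641+0.7845+0.2400  ⇒  S_min = 27241/16000 m

S_min = 27241/16000 m = 1.7026 m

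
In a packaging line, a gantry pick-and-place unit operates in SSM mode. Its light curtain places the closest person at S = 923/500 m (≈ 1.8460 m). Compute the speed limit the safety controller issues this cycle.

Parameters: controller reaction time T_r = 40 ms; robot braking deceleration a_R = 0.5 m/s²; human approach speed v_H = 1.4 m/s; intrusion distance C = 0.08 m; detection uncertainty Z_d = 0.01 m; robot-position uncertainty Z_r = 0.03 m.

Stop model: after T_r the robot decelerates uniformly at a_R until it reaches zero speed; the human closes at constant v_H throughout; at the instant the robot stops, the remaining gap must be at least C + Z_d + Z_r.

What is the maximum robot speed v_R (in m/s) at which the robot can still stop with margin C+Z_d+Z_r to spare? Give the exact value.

v_R_max = 1/2 m/s = 0.5000 m/s

collect terms ⇒ (1)·v_R² + (71/25)·v_R + (-167/100) = 0
  disc = (71/25)² − 4·(1)·(-167/100) = 9216/625 ; √disc = 96/25
  v_R = (−(71/25) + 96/25) / (2·(1)) = 1/2 m/s
check:
T_s = v_R/a_R = (1/2)/(1/2) = 1.0000 s
reaction-phase robot travel = 0.5000·0.0400 = 0.0200 m
braking distance = 0.5000²/(2·0.5000) = 0.2500 m
human closes 1.4000·1.0400 = 1.4560 m
C+Z_d+Z_r = 0.0800+0.0100+0.0300 = 0.1200 m
sum ≈ 0.0200+0.2500+1.4560+0.1200 ≈ 1.8460 m = S ✓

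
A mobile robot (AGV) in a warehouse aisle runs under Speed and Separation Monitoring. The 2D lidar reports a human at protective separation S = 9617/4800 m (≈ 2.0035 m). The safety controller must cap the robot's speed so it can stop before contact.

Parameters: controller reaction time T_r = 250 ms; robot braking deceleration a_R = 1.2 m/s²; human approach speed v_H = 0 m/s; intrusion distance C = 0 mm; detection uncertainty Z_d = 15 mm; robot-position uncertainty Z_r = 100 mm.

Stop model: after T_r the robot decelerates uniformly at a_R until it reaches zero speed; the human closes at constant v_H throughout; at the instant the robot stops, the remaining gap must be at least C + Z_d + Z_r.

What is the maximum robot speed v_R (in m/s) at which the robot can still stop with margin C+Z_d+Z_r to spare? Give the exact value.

quadratic (5/12)·v² + (1/4)·v + (-1813/960) = 0
  disc = (1/4)² − 4·(5/12)·(-1813/960) = 1849/576 ; √disc = 43/24
  v_R = (−(1/4) + 43/24) / (2·(5/12)) = 37/20 m/s
check:
T_s = v_R/a_R = (37/20)/(6/5) = 1.5417 s
robot in T_r: 1.8500·0.2500 = 0.4625 m
robot covers 1.8500·1.5417 − ½·1.2000·1.5417² = 1.4260 m while stopping
human over T_r+T_s: 0.0000·(0.2500+1.5417) = 0.0000 m
C+Z_d+Z_r = 0.0000+0.0150+0.1000 = 0.1150 m
sum ≈ 0.4625+1.4260+0.0000+0.1150 ≈ 2.0035 m = S ✓

v_R_max = 37/20 m/s = 1.8500 m/s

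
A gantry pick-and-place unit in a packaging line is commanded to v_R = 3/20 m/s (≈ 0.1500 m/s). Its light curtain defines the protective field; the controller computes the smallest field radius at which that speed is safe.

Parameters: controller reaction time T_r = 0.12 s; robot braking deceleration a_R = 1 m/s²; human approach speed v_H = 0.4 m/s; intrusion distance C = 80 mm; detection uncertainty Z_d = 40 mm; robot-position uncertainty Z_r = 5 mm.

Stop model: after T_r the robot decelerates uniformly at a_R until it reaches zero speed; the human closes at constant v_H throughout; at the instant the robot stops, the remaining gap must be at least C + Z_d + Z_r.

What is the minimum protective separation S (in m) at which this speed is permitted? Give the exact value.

T_s = v_R/a_R = (3/20)/1 = 0.1500 s
reaction-phase robot travel = 0.1500·0.1200 = 0.0180 m
robot covers 0.1500·0.1500 − ½·1.0000·0.1500² = 0.0112 m while stopping
human closes 0.4000·0.2700 = 0.1080 m
residual clearance needed = 0.0800+0.0400+0.0050 = 0.1250 m
S_min ≈ 0.0180+0.0112+0.1080+0.1250  ⇒  S_min = 1049/4000 m

S_min = 1049/4000 m = 0.2622 m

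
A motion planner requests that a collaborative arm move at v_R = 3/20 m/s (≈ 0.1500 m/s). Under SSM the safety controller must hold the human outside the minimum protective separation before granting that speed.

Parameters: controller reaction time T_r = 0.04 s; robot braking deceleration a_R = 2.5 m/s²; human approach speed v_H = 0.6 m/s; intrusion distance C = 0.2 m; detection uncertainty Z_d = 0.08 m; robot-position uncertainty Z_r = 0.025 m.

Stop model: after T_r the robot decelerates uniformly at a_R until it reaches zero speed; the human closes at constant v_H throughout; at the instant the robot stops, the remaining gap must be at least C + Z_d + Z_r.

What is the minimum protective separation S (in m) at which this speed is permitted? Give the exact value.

braking lasts T_s = (3/20)/(5/2) = 0.0600 s
robot covers v_R·T_r = 0.1500·0.0400 = 0.0060 m before braking
robot covers 0.1500·0.0600 − ½·2.5000·0.0600² = 0.0045 m while stopping
human closes 0.6000·0.1000 = 0.0600 m
C+Z_d+Z_r = 0.2000+0.0800+0.0250 = 0.3050 m
S_min ≈ 0.0060+0.0045+0.0600+0.3050  ⇒  S_min = 751/2000 m

S_min = 751/2000 m = 0.3755 m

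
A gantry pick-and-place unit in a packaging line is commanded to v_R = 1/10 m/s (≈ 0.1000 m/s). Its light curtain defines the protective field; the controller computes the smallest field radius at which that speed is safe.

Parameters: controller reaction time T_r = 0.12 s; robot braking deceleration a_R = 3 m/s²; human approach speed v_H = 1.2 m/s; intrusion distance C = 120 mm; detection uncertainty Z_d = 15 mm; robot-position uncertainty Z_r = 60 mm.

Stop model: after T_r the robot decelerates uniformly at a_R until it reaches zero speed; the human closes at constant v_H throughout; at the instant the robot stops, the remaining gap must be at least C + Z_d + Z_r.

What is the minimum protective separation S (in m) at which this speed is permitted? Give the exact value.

stop time T_s = (1/10)/3 = 0.0333 s
reaction-phase robot travel = 0.1000·0.1200 = 0.0120 m
braking distance = 0.1000²/(2·3.0000) = 0.0017 m
human over T_r+T_s: 1.2000·(0.1200+0.0333) = 0.1840 m
residual clearance needed = 0.1200+0.0150+0.0600 = 0.1950 m
S_min ≈ 0.0120+0.0017+0.1840+0.1950  ⇒  S_min = 589/1500 m

S_min = 589/1500 m = 0.3927 m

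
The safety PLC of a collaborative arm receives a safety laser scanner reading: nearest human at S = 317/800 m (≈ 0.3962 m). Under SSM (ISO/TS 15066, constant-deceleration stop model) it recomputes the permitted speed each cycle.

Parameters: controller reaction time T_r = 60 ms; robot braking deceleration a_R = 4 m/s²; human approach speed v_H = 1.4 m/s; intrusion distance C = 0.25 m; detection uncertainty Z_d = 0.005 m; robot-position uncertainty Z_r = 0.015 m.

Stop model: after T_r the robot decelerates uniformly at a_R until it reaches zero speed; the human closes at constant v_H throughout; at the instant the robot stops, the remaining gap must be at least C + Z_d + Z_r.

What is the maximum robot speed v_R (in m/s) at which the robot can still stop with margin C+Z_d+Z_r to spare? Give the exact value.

v_R_max = 1/10 m/s = 0.1000 m/s

collect terms ⇒ (1/8)·v_R² + (41/100)·v_R + (-169/4000) = 0
  disc = (41/100)² − 4·(1/8)·(-169/4000) = 7569/40000 ; √disc = 87/200
  v_R = (−(41/100) + 87/200) / (2·(1/8)) = 1/10 m/s
check:
T_s = v_R/a_R = (1/10)/4 = 0.0250 s
reaction-phase robot travel = 0.1000·0.0600 = 0.0060 m
robot covers 0.1000·0.0250 − ½·4.0000·0.0250² = 0.0013 m while stopping
person approaches 1.4000·(0.0600+0.0250) = 0.1190 m
C+Z_d+Z_r = 0.2500+0.0050+0.0150 = 0.2700 m
sum ≈ 0.0060+0.0013+0.1190+0.2700 ≈ 0.3962 m = S ✓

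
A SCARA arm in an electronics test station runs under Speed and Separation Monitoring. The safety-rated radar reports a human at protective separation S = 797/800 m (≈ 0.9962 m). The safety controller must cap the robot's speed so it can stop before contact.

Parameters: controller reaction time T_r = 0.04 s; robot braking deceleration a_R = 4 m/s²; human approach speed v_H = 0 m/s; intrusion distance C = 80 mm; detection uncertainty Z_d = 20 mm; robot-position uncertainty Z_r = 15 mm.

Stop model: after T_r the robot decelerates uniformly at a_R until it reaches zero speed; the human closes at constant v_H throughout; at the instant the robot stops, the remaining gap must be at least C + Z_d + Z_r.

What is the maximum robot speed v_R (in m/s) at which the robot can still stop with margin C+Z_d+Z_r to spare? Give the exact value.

v_R_max = 5/2 m/s = 2.5000 m/s

quadratic (1/8)·v² + (1/25)·v + (-141/160) = 0
  disc = (1/25)² − 4·(1/8)·(-141/160) = 17689/40000 ; √disc = 133/200
  v_R = (−(1/25) + 133/200) / (2·(1/8)) = 5/2 m/s
check:
braking lasts T_s = (5/2)/4 = 0.6250 s
robot covers v_R·T_r = 2.5000·0.0400 = 0.1000 m before braking
braking distance = 2.5000²/(2·4.0000) = 0.7812 m
human over T_r+T_s: 0.0000·(0.0400+0.6250) = 0.0000 m
margins: 0.0800+0.0200+0.0150 = 0.1150 m
sum ≈ 0.1000+0.7812+0.0000+0.1150 ≈ 0.9962 m = S ✓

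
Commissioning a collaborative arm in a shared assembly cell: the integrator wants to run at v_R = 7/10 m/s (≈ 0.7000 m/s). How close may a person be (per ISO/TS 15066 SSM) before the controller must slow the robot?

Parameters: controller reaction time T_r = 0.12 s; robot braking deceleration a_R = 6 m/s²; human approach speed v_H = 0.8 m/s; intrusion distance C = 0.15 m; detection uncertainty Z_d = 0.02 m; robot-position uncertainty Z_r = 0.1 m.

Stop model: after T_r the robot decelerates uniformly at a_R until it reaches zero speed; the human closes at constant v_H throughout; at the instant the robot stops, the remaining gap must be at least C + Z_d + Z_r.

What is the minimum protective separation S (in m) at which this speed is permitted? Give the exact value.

S_min = 701/1200 m = 0.5842 m

braking lasts T_s = (7/10)/6 = 0.1167 s
reaction-phase robot travel = 0.7000·0.1200 = 0.0840 m
robot covers 0.7000·0.1167 − ½·6.0000·0.1167² = 0.0408 m while stopping
human over T_r+T_s: 0.8000·(0.1200+0.1167) = 0.1893 m
C+Z_d+Z_r = 0.1500+0.0200+0.1000 = 0.2700 m
S_min ≈ 0.0840+0.0408+0.1893+0.2700  ⇒  S_min = 701/1200 m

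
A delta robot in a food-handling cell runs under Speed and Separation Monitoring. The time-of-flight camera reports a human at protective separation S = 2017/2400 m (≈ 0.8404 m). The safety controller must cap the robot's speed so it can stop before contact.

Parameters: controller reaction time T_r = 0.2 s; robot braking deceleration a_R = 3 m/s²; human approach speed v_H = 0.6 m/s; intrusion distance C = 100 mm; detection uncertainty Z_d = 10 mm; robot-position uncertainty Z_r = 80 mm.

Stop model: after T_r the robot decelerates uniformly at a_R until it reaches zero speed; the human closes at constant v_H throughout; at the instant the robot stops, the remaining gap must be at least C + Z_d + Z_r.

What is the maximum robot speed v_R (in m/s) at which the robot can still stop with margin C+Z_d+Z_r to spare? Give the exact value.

v_R_max = 19/20 m/s = 0.9500 m/s

at the boundary: (1/6)·v² + (2/5)·v + (-1273/2400) = 0
  disc = (2/5)² − 4·(1/6)·(-1273/2400) = 1849/3600 ; √disc = 43/60
  v_R = (−(2/5) + 43/60) / (2·(1/6)) = 19/20 m/s
check:
T_s = v_R/a_R = (19/20)/3 = 0.3167 s
robot covers v_R·T_r = 0.9500·0.2000 = 0.1900 m before braking
braking distance = 0.9500²/(2·3.0000) = 0.1504 m
human closes 0.6000·0.5167 = 0.3100 m
residual clearance needed = 0.1000+0.0100+0.0800 = 0.1900 m
sum ≈ 0.1900+0.1504+0.3100+0.1900 ≈ 0.8404 m = S ✓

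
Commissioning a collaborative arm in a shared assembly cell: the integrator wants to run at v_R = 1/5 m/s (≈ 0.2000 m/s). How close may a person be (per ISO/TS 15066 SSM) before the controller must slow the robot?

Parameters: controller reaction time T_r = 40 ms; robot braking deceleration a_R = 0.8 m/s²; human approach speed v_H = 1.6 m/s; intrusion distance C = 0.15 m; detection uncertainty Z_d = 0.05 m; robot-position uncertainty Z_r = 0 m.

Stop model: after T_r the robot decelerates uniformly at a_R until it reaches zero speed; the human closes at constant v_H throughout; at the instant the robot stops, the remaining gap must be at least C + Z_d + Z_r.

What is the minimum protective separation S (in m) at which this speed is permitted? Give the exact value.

S_min = 697/1000 m = 0.6970 m

stop time T_s = (1/5)/(4/5) = 0.2500 s
reaction-phase robot travel = 0.2000·0.0400 = 0.0080 m
robot covers 0.2000·0.2500 − ½·0.8000·0.2500² = 0.0250 m while stopping
person approaches 1.6000·(0.0400+0.2500) = 0.4640 m
margins: 0.1500+0.0500+0.0000 = 0.2000 m
S_min ≈ 0.0080+0.0250+0.4640+0.2000  ⇒  S_min = 697/1000 m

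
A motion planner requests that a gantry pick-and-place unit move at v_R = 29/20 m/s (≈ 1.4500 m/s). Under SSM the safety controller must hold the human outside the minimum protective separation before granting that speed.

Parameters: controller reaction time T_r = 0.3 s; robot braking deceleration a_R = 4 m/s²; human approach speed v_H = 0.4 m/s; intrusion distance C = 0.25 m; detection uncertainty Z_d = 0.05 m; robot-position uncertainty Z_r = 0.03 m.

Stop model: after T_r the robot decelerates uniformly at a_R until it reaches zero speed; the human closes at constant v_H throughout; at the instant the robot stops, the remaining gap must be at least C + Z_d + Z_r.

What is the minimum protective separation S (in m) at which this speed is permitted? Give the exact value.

T_s = v_R/a_R = (29/20)/4 = 0.3625 s
robot in T_r: 1.4500·0.3000 = 0.4350 m
braking distance = 1.4500²/(2·4.0000) = 0.2628 m
person approaches 0.4000·(0.3000+0.3625) = 0.2650 m
margins: 0.2500+0.0500+0.0300 = 0.3300 m
S_min ≈ 0.4350+0.2628+0.2650+0.3300  ⇒  S_min = 4137/3200 m

S_min = 4137/3200 m = 1.2928 m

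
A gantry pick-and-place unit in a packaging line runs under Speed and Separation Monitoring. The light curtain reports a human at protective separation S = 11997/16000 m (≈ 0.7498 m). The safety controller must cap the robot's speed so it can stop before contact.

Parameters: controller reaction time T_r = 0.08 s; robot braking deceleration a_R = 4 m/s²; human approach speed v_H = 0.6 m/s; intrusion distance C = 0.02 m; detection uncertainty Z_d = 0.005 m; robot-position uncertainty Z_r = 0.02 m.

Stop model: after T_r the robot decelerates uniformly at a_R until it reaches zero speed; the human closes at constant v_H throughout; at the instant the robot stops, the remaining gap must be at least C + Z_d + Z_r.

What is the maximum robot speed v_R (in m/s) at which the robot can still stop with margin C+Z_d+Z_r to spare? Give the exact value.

at the boundary: (1/8)·v² + (23/100)·v + (-10509/16000) = 0
  disc = (23/100)² − 4·(1/8)·(-10509/16000) = 61009/160000 ; √disc = 247/400
  v_R = (−(23/100) + 247/400) / (2·(1/8)) = 31/20 m/s
check:
braking lasts T_s = (31/20)/4 = 0.3875 s
robot in T_r: 1.5500·0.0800 = 0.1240 m
braking distance = 1.5500²/(2·4.0000) = 0.3003 m
person approaches 0.6000·(0.0800+0.3875) = 0.2805 m
C+Z_d+Z_r = 0.0200+0.0050+0.0200 = 0.0450 m
sum ≈ 0.1240+0.3003+0.2805+0.0450 ≈ 0.7498 m = S ✓

v_R_max = 31/20 m/s = 1.5500 m/s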